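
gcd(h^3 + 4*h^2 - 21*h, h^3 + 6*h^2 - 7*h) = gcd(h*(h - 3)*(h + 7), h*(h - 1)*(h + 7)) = h^2 + 7*h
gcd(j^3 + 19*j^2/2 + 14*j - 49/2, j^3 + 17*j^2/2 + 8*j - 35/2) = j^2 + 6*j - 7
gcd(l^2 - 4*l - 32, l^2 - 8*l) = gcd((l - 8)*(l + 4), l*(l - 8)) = l - 8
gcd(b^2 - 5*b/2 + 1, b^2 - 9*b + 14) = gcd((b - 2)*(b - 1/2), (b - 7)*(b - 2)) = b - 2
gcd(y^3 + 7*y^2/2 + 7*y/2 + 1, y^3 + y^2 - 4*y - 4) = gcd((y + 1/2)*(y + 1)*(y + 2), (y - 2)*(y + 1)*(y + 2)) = y^2 + 3*y + 2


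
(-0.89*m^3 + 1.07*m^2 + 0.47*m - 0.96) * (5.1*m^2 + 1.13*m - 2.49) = -4.539*m^5 + 4.4513*m^4 + 5.8222*m^3 - 7.0292*m^2 - 2.2551*m + 2.3904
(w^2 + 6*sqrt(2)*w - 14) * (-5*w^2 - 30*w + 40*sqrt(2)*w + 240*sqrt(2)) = -5*w^4 - 30*w^3 + 10*sqrt(2)*w^3 + 60*sqrt(2)*w^2 + 550*w^2 - 560*sqrt(2)*w + 3300*w - 3360*sqrt(2)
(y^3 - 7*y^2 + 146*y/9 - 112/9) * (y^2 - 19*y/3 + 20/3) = y^5 - 40*y^4/3 + 605*y^3/9 - 4370*y^2/27 + 5048*y/27 - 2240/27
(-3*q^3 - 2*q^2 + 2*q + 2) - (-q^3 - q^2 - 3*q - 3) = -2*q^3 - q^2 + 5*q + 5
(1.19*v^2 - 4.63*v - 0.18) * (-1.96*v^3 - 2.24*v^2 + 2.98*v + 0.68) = -2.3324*v^5 + 6.4092*v^4 + 14.2702*v^3 - 12.585*v^2 - 3.6848*v - 0.1224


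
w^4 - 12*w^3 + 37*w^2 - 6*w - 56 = (w - 7)*(w - 4)*(w - 2)*(w + 1)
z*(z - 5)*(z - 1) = z^3 - 6*z^2 + 5*z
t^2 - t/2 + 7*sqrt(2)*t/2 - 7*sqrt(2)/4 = (t - 1/2)*(t + 7*sqrt(2)/2)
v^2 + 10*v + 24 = (v + 4)*(v + 6)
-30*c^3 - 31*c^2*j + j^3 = (-6*c + j)*(c + j)*(5*c + j)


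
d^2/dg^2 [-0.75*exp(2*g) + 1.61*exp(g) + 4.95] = (1.61 - 3.0*exp(g))*exp(g)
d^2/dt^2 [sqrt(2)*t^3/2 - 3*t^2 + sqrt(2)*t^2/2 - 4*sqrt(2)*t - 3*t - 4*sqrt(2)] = 3*sqrt(2)*t - 6 + sqrt(2)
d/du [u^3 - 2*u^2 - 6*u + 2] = 3*u^2 - 4*u - 6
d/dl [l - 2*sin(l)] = 1 - 2*cos(l)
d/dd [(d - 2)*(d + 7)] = 2*d + 5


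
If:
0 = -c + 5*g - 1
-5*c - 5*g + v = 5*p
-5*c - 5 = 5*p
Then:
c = v + 4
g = v/5 + 1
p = -v - 5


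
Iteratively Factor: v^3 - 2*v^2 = (v - 2)*(v^2) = v*(v - 2)*(v)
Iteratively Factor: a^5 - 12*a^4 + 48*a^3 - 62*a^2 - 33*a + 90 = (a - 3)*(a^4 - 9*a^3 + 21*a^2 + a - 30) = (a - 3)^2*(a^3 - 6*a^2 + 3*a + 10) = (a - 3)^2*(a + 1)*(a^2 - 7*a + 10) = (a - 3)^2*(a - 2)*(a + 1)*(a - 5)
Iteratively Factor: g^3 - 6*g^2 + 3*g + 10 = (g - 5)*(g^2 - g - 2) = (g - 5)*(g + 1)*(g - 2)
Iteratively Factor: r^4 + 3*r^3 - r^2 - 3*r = (r)*(r^3 + 3*r^2 - r - 3) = r*(r + 3)*(r^2 - 1) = r*(r + 1)*(r + 3)*(r - 1)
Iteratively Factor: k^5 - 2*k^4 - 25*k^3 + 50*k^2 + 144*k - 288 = (k - 2)*(k^4 - 25*k^2 + 144) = (k - 2)*(k + 4)*(k^3 - 4*k^2 - 9*k + 36) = (k - 3)*(k - 2)*(k + 4)*(k^2 - k - 12) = (k - 3)*(k - 2)*(k + 3)*(k + 4)*(k - 4)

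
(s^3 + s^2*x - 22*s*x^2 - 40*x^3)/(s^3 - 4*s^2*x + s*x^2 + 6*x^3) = (s^3 + s^2*x - 22*s*x^2 - 40*x^3)/(s^3 - 4*s^2*x + s*x^2 + 6*x^3)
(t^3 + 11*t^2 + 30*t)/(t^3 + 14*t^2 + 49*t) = (t^2 + 11*t + 30)/(t^2 + 14*t + 49)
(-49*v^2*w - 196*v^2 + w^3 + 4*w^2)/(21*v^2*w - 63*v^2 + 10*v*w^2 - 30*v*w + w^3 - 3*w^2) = (-7*v*w - 28*v + w^2 + 4*w)/(3*v*w - 9*v + w^2 - 3*w)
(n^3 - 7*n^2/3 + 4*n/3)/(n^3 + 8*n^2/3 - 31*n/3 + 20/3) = n/(n + 5)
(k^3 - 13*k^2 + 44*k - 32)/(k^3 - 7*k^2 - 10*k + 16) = (k - 4)/(k + 2)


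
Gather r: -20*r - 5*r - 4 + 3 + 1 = -25*r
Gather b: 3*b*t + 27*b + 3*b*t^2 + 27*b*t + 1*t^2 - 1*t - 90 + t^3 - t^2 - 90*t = b*(3*t^2 + 30*t + 27) + t^3 - 91*t - 90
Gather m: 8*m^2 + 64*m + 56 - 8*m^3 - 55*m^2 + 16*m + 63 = -8*m^3 - 47*m^2 + 80*m + 119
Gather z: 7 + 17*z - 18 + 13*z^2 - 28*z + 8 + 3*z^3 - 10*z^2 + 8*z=3*z^3 + 3*z^2 - 3*z - 3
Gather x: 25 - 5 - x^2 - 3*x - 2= -x^2 - 3*x + 18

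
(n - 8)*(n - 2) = n^2 - 10*n + 16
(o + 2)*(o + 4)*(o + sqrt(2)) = o^3 + sqrt(2)*o^2 + 6*o^2 + 8*o + 6*sqrt(2)*o + 8*sqrt(2)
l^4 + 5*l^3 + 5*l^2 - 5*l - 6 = (l - 1)*(l + 1)*(l + 2)*(l + 3)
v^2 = v^2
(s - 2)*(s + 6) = s^2 + 4*s - 12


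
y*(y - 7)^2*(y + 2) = y^4 - 12*y^3 + 21*y^2 + 98*y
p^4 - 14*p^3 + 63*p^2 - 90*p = p*(p - 6)*(p - 5)*(p - 3)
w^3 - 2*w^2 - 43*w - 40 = (w - 8)*(w + 1)*(w + 5)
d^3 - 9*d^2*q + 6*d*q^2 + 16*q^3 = (d - 8*q)*(d - 2*q)*(d + q)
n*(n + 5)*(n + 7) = n^3 + 12*n^2 + 35*n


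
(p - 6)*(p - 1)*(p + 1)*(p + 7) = p^4 + p^3 - 43*p^2 - p + 42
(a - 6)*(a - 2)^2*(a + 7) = a^4 - 3*a^3 - 42*a^2 + 172*a - 168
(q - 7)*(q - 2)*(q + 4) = q^3 - 5*q^2 - 22*q + 56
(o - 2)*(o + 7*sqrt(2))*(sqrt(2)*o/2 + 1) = sqrt(2)*o^3/2 - sqrt(2)*o^2 + 8*o^2 - 16*o + 7*sqrt(2)*o - 14*sqrt(2)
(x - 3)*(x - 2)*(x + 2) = x^3 - 3*x^2 - 4*x + 12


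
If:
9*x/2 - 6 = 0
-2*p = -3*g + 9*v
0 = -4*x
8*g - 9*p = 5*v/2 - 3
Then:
No Solution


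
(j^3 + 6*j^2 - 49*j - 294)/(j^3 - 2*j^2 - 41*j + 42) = (j + 7)/(j - 1)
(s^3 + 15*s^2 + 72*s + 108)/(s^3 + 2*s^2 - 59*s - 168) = (s^2 + 12*s + 36)/(s^2 - s - 56)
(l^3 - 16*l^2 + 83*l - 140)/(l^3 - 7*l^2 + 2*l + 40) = (l - 7)/(l + 2)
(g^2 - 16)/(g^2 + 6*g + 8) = (g - 4)/(g + 2)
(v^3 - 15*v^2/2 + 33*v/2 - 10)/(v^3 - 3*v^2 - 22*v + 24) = (v^2 - 13*v/2 + 10)/(v^2 - 2*v - 24)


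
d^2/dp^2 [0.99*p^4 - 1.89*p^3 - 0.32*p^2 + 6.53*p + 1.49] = 11.88*p^2 - 11.34*p - 0.64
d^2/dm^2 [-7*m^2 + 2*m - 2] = -14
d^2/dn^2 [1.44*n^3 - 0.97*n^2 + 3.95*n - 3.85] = 8.64*n - 1.94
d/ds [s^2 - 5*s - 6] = 2*s - 5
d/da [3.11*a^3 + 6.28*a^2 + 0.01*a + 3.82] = 9.33*a^2 + 12.56*a + 0.01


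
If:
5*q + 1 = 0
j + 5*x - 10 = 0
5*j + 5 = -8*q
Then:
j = -17/25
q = -1/5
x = 267/125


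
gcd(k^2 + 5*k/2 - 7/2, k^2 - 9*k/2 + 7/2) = k - 1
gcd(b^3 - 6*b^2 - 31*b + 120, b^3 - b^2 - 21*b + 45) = b^2 + 2*b - 15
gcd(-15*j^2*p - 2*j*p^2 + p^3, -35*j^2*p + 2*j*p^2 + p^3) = -5*j*p + p^2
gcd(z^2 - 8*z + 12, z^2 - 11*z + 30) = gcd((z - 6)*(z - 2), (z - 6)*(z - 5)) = z - 6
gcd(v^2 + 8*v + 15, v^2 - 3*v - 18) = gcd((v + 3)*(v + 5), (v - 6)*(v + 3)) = v + 3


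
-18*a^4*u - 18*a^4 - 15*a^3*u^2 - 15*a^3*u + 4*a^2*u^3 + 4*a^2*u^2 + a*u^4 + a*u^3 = (-3*a + u)*(a + u)*(6*a + u)*(a*u + a)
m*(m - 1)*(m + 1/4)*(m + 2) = m^4 + 5*m^3/4 - 7*m^2/4 - m/2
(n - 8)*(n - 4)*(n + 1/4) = n^3 - 47*n^2/4 + 29*n + 8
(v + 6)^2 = v^2 + 12*v + 36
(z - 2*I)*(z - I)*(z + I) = z^3 - 2*I*z^2 + z - 2*I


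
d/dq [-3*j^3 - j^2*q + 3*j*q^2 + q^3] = -j^2 + 6*j*q + 3*q^2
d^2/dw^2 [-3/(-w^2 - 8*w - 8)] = 6*(-w^2 - 8*w + 4*(w + 4)^2 - 8)/(w^2 + 8*w + 8)^3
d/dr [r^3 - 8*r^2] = r*(3*r - 16)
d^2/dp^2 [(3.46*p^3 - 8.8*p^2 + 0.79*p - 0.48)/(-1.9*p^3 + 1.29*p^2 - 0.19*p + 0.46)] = (46.5750800000001*p^6 - 9.61703999999986*p^5 - 22.93794*p^4 + 94.964498*p^3 - 31.970328*p^2 + 0.231132000000001*p + 3.05106)/(6.859*p^9 - 13.9707*p^8 + 11.54307*p^7 - 9.922629*p^6 + 7.919067*p^5 - 3.432525*p^4 + 1.889455*p^3 - 0.86871*p^2 + 0.120612*p - 0.097336)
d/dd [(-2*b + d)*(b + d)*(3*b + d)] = -5*b^2 + 4*b*d + 3*d^2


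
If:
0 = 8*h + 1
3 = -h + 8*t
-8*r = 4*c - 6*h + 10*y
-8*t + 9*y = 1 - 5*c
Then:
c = 31/40 - 9*y/5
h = -1/8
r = -7*y/20 - 77/160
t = 23/64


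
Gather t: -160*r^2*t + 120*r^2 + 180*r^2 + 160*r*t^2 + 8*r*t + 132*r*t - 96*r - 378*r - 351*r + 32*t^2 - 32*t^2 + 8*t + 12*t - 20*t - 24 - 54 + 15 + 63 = 300*r^2 + 160*r*t^2 - 825*r + t*(-160*r^2 + 140*r)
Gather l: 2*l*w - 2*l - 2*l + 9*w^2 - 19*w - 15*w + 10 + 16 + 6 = l*(2*w - 4) + 9*w^2 - 34*w + 32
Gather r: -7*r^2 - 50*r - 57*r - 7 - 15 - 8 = -7*r^2 - 107*r - 30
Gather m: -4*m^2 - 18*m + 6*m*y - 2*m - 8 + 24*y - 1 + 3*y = -4*m^2 + m*(6*y - 20) + 27*y - 9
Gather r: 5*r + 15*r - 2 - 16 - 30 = 20*r - 48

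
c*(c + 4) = c^2 + 4*c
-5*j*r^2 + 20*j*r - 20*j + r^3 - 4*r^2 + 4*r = (-5*j + r)*(r - 2)^2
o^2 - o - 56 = (o - 8)*(o + 7)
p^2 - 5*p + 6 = (p - 3)*(p - 2)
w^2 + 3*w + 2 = (w + 1)*(w + 2)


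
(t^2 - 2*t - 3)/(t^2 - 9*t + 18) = (t + 1)/(t - 6)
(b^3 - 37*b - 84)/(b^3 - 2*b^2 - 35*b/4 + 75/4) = 4*(b^2 - 3*b - 28)/(4*b^2 - 20*b + 25)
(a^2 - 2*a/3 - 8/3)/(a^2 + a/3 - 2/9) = 3*(3*a^2 - 2*a - 8)/(9*a^2 + 3*a - 2)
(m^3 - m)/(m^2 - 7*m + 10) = (m^3 - m)/(m^2 - 7*m + 10)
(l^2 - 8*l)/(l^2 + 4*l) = (l - 8)/(l + 4)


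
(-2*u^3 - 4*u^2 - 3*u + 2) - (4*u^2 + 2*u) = -2*u^3 - 8*u^2 - 5*u + 2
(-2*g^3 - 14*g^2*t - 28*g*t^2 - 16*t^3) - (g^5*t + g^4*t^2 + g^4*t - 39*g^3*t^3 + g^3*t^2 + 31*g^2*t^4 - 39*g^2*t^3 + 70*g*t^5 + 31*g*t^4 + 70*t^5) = -g^5*t - g^4*t^2 - g^4*t + 39*g^3*t^3 - g^3*t^2 - 2*g^3 - 31*g^2*t^4 + 39*g^2*t^3 - 14*g^2*t - 70*g*t^5 - 31*g*t^4 - 28*g*t^2 - 70*t^5 - 16*t^3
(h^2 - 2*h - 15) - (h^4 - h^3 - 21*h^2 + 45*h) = -h^4 + h^3 + 22*h^2 - 47*h - 15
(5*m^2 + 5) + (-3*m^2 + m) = 2*m^2 + m + 5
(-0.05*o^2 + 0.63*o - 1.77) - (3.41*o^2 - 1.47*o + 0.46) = -3.46*o^2 + 2.1*o - 2.23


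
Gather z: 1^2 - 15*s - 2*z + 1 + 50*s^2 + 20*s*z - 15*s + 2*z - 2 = 50*s^2 + 20*s*z - 30*s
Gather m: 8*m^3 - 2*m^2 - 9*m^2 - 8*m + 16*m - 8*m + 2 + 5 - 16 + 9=8*m^3 - 11*m^2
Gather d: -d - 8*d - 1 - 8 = -9*d - 9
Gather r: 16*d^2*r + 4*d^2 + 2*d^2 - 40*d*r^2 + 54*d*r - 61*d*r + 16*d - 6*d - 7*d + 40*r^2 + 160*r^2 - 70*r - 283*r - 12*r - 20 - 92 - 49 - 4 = 6*d^2 + 3*d + r^2*(200 - 40*d) + r*(16*d^2 - 7*d - 365) - 165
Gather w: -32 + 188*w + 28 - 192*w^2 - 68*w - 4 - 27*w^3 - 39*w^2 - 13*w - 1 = -27*w^3 - 231*w^2 + 107*w - 9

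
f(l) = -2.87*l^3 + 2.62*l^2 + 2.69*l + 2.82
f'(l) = -8.61*l^2 + 5.24*l + 2.69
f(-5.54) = 556.32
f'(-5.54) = -290.59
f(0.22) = 3.51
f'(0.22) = 3.43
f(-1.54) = 15.37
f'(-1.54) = -25.80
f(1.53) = 2.79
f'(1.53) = -9.45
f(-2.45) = 54.16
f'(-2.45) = -61.83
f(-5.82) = 641.69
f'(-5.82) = -319.45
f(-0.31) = 2.32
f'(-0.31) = 0.24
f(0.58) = 4.70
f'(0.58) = 2.83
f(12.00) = -4546.98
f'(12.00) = -1174.27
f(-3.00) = 95.82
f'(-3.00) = -90.52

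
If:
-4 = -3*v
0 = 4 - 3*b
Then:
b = 4/3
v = 4/3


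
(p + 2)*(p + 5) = p^2 + 7*p + 10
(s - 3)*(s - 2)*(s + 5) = s^3 - 19*s + 30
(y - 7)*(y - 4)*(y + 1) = y^3 - 10*y^2 + 17*y + 28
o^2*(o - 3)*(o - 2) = o^4 - 5*o^3 + 6*o^2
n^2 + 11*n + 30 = (n + 5)*(n + 6)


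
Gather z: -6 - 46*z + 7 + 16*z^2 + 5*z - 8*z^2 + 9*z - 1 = 8*z^2 - 32*z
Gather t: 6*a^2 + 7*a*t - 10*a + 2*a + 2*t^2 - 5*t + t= 6*a^2 - 8*a + 2*t^2 + t*(7*a - 4)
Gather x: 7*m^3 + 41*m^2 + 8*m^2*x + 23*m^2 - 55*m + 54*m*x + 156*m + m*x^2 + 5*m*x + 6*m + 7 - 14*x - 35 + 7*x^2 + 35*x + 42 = 7*m^3 + 64*m^2 + 107*m + x^2*(m + 7) + x*(8*m^2 + 59*m + 21) + 14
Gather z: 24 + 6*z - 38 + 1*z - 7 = 7*z - 21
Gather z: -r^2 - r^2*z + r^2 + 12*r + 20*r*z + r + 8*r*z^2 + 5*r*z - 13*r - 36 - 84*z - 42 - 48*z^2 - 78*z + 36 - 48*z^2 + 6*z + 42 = z^2*(8*r - 96) + z*(-r^2 + 25*r - 156)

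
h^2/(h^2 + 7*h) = h/(h + 7)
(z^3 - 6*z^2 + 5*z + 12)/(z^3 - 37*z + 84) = (z + 1)/(z + 7)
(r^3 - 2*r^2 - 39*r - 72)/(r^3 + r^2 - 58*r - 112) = (r^2 + 6*r + 9)/(r^2 + 9*r + 14)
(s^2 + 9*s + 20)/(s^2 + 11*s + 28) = (s + 5)/(s + 7)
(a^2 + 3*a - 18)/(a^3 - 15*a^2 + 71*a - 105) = (a + 6)/(a^2 - 12*a + 35)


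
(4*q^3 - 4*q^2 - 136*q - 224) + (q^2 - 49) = 4*q^3 - 3*q^2 - 136*q - 273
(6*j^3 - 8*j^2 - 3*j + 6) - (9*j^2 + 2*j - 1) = 6*j^3 - 17*j^2 - 5*j + 7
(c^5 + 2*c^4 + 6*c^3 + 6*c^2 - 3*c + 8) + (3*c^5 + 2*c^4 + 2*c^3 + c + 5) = 4*c^5 + 4*c^4 + 8*c^3 + 6*c^2 - 2*c + 13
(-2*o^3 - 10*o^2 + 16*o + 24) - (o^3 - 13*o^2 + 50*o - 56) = -3*o^3 + 3*o^2 - 34*o + 80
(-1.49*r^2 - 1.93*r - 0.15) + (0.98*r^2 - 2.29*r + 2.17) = -0.51*r^2 - 4.22*r + 2.02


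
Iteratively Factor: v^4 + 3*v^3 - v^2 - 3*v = (v)*(v^3 + 3*v^2 - v - 3) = v*(v - 1)*(v^2 + 4*v + 3) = v*(v - 1)*(v + 1)*(v + 3)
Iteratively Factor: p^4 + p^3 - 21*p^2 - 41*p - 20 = (p + 1)*(p^3 - 21*p - 20) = (p - 5)*(p + 1)*(p^2 + 5*p + 4) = (p - 5)*(p + 1)*(p + 4)*(p + 1)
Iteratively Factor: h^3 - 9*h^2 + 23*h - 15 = (h - 1)*(h^2 - 8*h + 15) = (h - 5)*(h - 1)*(h - 3)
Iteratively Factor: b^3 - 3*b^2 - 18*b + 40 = (b - 5)*(b^2 + 2*b - 8) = (b - 5)*(b + 4)*(b - 2)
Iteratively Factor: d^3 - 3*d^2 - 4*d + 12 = (d - 3)*(d^2 - 4) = (d - 3)*(d + 2)*(d - 2)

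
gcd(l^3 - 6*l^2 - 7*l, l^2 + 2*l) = l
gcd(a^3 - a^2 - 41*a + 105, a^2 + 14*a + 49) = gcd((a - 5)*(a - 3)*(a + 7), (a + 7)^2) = a + 7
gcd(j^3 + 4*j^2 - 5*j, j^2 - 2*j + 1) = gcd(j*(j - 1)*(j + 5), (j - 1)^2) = j - 1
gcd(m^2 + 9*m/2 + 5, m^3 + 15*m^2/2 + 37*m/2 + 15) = m^2 + 9*m/2 + 5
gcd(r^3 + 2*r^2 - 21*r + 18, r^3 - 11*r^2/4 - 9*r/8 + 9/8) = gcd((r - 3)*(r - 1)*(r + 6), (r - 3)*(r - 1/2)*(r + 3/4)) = r - 3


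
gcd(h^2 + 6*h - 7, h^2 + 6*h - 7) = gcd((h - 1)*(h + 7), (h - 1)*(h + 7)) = h^2 + 6*h - 7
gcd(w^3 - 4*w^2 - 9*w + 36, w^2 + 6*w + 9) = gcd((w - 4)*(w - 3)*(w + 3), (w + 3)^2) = w + 3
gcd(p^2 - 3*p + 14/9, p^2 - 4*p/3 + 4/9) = p - 2/3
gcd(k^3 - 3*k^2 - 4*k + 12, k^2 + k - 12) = k - 3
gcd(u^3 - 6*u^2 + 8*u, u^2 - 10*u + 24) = u - 4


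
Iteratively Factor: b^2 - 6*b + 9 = (b - 3)*(b - 3)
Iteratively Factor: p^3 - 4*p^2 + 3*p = (p)*(p^2 - 4*p + 3) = p*(p - 3)*(p - 1)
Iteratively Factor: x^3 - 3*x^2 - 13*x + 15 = (x - 1)*(x^2 - 2*x - 15) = (x - 1)*(x + 3)*(x - 5)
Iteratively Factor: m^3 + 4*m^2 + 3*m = (m + 3)*(m^2 + m) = m*(m + 3)*(m + 1)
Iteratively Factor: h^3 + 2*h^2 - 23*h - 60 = (h - 5)*(h^2 + 7*h + 12) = (h - 5)*(h + 3)*(h + 4)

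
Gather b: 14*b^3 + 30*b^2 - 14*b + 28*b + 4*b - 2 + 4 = 14*b^3 + 30*b^2 + 18*b + 2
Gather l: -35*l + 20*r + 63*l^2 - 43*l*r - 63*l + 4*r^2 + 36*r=63*l^2 + l*(-43*r - 98) + 4*r^2 + 56*r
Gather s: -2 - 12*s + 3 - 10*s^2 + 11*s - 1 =-10*s^2 - s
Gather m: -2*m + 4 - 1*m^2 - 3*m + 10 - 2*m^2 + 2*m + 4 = -3*m^2 - 3*m + 18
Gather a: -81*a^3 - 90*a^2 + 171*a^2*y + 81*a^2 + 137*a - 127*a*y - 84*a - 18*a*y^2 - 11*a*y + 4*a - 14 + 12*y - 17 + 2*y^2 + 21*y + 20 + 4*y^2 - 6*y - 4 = -81*a^3 + a^2*(171*y - 9) + a*(-18*y^2 - 138*y + 57) + 6*y^2 + 27*y - 15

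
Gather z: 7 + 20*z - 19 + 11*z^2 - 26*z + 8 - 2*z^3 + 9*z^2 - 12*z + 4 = -2*z^3 + 20*z^2 - 18*z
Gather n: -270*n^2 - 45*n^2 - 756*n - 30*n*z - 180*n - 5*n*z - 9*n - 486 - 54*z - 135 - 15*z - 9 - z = -315*n^2 + n*(-35*z - 945) - 70*z - 630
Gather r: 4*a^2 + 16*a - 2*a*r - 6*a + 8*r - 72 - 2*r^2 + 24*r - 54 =4*a^2 + 10*a - 2*r^2 + r*(32 - 2*a) - 126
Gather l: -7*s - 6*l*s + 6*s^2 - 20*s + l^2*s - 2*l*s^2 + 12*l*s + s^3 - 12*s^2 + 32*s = l^2*s + l*(-2*s^2 + 6*s) + s^3 - 6*s^2 + 5*s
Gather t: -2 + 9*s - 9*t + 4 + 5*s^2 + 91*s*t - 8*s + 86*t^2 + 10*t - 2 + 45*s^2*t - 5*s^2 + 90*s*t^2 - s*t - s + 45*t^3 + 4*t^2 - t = 45*t^3 + t^2*(90*s + 90) + t*(45*s^2 + 90*s)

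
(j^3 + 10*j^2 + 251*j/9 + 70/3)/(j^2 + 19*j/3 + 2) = (9*j^2 + 36*j + 35)/(3*(3*j + 1))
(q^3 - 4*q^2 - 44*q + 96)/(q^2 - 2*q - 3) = (-q^3 + 4*q^2 + 44*q - 96)/(-q^2 + 2*q + 3)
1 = 1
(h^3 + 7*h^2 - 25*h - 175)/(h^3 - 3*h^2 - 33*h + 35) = (h^2 + 2*h - 35)/(h^2 - 8*h + 7)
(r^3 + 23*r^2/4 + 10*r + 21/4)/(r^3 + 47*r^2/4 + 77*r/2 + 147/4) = (r + 1)/(r + 7)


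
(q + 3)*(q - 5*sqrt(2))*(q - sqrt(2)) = q^3 - 6*sqrt(2)*q^2 + 3*q^2 - 18*sqrt(2)*q + 10*q + 30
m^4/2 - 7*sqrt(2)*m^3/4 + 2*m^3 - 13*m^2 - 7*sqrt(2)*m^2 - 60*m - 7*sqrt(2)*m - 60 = (m/2 + 1)*(m + 2)*(m - 6*sqrt(2))*(m + 5*sqrt(2)/2)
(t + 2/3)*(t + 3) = t^2 + 11*t/3 + 2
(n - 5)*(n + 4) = n^2 - n - 20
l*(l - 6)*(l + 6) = l^3 - 36*l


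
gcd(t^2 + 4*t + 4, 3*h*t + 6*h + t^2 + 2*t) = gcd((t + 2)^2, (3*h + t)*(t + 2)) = t + 2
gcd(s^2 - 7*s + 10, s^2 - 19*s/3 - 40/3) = 1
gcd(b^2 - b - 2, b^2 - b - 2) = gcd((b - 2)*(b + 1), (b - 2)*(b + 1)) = b^2 - b - 2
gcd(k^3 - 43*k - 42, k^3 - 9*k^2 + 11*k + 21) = k^2 - 6*k - 7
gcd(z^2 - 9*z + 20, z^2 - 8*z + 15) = z - 5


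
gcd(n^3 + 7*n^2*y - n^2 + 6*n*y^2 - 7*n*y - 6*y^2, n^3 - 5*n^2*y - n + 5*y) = n - 1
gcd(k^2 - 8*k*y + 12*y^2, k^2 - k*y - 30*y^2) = -k + 6*y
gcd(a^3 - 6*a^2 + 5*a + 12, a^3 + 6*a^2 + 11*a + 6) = a + 1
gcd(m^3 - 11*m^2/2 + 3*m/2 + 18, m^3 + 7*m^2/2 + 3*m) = m + 3/2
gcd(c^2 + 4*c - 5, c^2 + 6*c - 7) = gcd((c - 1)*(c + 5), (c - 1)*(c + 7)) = c - 1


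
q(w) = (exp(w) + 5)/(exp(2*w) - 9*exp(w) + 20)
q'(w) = (exp(w) + 5)*(-2*exp(2*w) + 9*exp(w))/(exp(2*w) - 9*exp(w) + 20)^2 + exp(w)/(exp(2*w) - 9*exp(w) + 20)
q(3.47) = 0.05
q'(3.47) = -0.07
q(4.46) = 0.01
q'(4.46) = -0.02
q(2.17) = 0.77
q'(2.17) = -2.72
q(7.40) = 0.00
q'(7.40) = -0.00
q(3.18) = 0.08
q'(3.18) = -0.12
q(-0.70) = 0.35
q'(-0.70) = 0.12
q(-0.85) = 0.33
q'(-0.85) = 0.10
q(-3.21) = 0.26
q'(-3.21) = 0.01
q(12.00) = 0.00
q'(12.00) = 0.00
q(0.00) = 0.50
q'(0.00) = 0.38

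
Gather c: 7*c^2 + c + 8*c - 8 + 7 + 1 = 7*c^2 + 9*c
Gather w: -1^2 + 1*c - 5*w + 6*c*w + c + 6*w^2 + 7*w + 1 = 2*c + 6*w^2 + w*(6*c + 2)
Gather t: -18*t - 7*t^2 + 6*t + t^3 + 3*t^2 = t^3 - 4*t^2 - 12*t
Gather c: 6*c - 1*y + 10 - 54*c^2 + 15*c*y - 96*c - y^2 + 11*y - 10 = -54*c^2 + c*(15*y - 90) - y^2 + 10*y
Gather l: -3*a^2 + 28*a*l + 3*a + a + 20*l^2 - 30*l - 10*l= -3*a^2 + 4*a + 20*l^2 + l*(28*a - 40)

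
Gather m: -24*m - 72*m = -96*m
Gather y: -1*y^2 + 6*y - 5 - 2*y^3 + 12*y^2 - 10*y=-2*y^3 + 11*y^2 - 4*y - 5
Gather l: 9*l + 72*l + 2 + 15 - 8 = 81*l + 9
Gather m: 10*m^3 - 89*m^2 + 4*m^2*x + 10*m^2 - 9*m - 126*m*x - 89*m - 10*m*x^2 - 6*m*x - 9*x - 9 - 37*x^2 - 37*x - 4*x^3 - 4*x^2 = 10*m^3 + m^2*(4*x - 79) + m*(-10*x^2 - 132*x - 98) - 4*x^3 - 41*x^2 - 46*x - 9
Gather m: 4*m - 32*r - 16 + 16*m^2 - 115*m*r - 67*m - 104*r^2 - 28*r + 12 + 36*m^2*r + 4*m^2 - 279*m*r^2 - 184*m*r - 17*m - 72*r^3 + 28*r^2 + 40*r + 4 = m^2*(36*r + 20) + m*(-279*r^2 - 299*r - 80) - 72*r^3 - 76*r^2 - 20*r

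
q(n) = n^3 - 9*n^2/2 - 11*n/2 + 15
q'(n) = 3*n^2 - 9*n - 11/2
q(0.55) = 10.78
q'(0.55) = -9.54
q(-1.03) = 14.80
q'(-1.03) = 6.95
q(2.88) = -14.28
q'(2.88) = -6.54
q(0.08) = 14.53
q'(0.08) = -6.20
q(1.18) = 3.89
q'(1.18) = -11.94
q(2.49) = -11.16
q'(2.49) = -9.31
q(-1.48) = 10.04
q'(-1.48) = 14.39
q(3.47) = -16.49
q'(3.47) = -0.61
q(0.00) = 15.00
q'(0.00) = -5.50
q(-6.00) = -330.00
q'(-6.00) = 156.50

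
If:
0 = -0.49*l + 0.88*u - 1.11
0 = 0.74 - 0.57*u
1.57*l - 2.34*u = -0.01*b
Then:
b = 293.39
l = 0.07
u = 1.30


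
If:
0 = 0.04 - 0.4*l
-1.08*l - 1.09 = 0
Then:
No Solution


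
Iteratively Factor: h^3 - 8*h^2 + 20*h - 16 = (h - 2)*(h^2 - 6*h + 8) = (h - 2)^2*(h - 4)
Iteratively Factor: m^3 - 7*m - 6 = (m - 3)*(m^2 + 3*m + 2) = (m - 3)*(m + 1)*(m + 2)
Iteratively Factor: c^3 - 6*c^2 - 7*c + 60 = (c - 5)*(c^2 - c - 12) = (c - 5)*(c + 3)*(c - 4)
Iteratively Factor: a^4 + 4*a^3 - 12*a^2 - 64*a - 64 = (a + 2)*(a^3 + 2*a^2 - 16*a - 32) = (a + 2)*(a + 4)*(a^2 - 2*a - 8) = (a - 4)*(a + 2)*(a + 4)*(a + 2)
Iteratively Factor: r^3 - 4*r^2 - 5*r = (r)*(r^2 - 4*r - 5) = r*(r - 5)*(r + 1)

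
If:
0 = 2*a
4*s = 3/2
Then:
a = 0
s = 3/8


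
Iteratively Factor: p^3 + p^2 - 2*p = (p - 1)*(p^2 + 2*p) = p*(p - 1)*(p + 2)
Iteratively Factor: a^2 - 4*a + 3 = (a - 1)*(a - 3)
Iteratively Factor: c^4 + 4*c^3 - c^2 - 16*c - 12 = (c + 3)*(c^3 + c^2 - 4*c - 4) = (c + 2)*(c + 3)*(c^2 - c - 2) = (c + 1)*(c + 2)*(c + 3)*(c - 2)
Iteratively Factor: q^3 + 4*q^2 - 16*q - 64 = (q - 4)*(q^2 + 8*q + 16) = (q - 4)*(q + 4)*(q + 4)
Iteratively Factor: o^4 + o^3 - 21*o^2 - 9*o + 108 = (o + 4)*(o^3 - 3*o^2 - 9*o + 27) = (o + 3)*(o + 4)*(o^2 - 6*o + 9) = (o - 3)*(o + 3)*(o + 4)*(o - 3)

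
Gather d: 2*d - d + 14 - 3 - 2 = d + 9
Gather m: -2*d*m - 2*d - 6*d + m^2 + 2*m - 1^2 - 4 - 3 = -8*d + m^2 + m*(2 - 2*d) - 8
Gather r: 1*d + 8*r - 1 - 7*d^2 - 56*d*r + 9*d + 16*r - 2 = -7*d^2 + 10*d + r*(24 - 56*d) - 3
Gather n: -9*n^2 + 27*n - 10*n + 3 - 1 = -9*n^2 + 17*n + 2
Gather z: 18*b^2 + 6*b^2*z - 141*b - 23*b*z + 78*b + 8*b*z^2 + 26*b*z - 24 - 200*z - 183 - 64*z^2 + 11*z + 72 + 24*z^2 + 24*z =18*b^2 - 63*b + z^2*(8*b - 40) + z*(6*b^2 + 3*b - 165) - 135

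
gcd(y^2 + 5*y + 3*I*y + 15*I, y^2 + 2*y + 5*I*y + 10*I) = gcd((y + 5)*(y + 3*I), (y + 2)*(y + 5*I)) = 1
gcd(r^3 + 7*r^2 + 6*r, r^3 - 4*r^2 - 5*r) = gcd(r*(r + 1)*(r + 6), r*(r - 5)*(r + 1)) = r^2 + r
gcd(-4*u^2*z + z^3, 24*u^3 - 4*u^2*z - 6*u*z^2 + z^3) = -4*u^2 + z^2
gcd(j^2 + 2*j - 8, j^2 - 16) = j + 4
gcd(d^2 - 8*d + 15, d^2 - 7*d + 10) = d - 5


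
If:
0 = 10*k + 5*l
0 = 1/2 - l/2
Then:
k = -1/2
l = 1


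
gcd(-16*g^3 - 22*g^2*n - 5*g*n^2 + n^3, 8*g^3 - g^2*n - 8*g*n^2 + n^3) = 8*g^2 + 7*g*n - n^2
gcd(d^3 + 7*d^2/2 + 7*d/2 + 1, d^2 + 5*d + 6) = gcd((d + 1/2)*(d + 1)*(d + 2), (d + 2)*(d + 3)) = d + 2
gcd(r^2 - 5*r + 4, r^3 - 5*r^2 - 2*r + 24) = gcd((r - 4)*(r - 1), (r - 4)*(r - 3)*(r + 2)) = r - 4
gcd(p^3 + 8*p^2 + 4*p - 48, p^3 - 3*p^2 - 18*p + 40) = p^2 + 2*p - 8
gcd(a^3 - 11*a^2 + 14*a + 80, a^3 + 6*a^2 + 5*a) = 1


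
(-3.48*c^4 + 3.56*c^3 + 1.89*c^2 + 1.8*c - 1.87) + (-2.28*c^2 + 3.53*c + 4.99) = -3.48*c^4 + 3.56*c^3 - 0.39*c^2 + 5.33*c + 3.12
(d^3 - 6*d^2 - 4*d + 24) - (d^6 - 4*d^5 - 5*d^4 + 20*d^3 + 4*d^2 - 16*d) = -d^6 + 4*d^5 + 5*d^4 - 19*d^3 - 10*d^2 + 12*d + 24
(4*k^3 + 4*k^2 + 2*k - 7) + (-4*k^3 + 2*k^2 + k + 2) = 6*k^2 + 3*k - 5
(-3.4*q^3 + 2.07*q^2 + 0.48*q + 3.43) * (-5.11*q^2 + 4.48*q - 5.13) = 17.374*q^5 - 25.8097*q^4 + 24.2628*q^3 - 25.996*q^2 + 12.904*q - 17.5959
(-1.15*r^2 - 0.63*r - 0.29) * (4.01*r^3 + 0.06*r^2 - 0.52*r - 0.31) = -4.6115*r^5 - 2.5953*r^4 - 0.6027*r^3 + 0.6667*r^2 + 0.3461*r + 0.0899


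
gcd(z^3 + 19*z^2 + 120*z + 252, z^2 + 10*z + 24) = z + 6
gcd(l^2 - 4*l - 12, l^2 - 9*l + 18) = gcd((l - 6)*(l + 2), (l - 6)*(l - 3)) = l - 6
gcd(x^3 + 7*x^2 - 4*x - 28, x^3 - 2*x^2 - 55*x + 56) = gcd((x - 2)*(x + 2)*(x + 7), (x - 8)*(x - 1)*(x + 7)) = x + 7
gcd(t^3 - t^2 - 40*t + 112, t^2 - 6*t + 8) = t - 4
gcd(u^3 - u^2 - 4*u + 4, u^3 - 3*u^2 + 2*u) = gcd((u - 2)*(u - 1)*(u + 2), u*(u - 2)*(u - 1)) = u^2 - 3*u + 2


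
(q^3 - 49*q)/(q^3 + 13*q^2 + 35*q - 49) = q*(q - 7)/(q^2 + 6*q - 7)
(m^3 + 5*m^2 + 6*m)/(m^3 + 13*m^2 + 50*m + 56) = m*(m + 3)/(m^2 + 11*m + 28)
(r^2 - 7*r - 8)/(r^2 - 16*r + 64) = (r + 1)/(r - 8)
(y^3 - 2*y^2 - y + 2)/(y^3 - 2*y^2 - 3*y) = (y^2 - 3*y + 2)/(y*(y - 3))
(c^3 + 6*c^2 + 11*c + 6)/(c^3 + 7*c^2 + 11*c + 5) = (c^2 + 5*c + 6)/(c^2 + 6*c + 5)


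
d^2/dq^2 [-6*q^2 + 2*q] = -12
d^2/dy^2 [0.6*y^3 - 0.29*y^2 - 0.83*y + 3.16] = 3.6*y - 0.58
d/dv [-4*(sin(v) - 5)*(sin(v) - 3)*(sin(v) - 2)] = 4*(-3*sin(v)^2 + 20*sin(v) - 31)*cos(v)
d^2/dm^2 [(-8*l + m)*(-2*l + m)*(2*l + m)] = -16*l + 6*m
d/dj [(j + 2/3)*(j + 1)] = 2*j + 5/3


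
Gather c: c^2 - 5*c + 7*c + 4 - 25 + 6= c^2 + 2*c - 15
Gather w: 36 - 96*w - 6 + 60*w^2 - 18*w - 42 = 60*w^2 - 114*w - 12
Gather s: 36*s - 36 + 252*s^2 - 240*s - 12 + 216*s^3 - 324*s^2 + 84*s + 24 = 216*s^3 - 72*s^2 - 120*s - 24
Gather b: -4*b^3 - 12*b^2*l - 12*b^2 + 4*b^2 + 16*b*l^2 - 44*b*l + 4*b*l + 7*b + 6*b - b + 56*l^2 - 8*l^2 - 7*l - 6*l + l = -4*b^3 + b^2*(-12*l - 8) + b*(16*l^2 - 40*l + 12) + 48*l^2 - 12*l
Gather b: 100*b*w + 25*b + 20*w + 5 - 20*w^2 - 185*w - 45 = b*(100*w + 25) - 20*w^2 - 165*w - 40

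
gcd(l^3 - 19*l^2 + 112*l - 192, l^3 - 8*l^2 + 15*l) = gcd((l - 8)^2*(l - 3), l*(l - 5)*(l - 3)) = l - 3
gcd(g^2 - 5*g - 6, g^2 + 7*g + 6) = g + 1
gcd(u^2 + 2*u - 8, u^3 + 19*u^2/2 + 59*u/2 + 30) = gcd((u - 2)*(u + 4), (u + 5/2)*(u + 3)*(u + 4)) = u + 4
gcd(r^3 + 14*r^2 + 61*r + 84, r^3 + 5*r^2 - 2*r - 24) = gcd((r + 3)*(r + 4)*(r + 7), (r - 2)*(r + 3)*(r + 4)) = r^2 + 7*r + 12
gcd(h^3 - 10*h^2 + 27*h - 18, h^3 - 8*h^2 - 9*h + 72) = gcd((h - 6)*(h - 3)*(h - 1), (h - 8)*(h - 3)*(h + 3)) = h - 3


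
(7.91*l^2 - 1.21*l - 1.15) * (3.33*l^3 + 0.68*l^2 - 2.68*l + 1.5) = 26.3403*l^5 + 1.3495*l^4 - 25.8511*l^3 + 14.3258*l^2 + 1.267*l - 1.725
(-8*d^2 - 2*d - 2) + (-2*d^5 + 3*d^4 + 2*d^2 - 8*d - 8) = -2*d^5 + 3*d^4 - 6*d^2 - 10*d - 10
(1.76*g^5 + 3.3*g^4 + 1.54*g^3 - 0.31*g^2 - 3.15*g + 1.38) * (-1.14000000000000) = -2.0064*g^5 - 3.762*g^4 - 1.7556*g^3 + 0.3534*g^2 + 3.591*g - 1.5732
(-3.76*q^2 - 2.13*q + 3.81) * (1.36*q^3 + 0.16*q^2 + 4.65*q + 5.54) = -5.1136*q^5 - 3.4984*q^4 - 12.6432*q^3 - 30.1253*q^2 + 5.9163*q + 21.1074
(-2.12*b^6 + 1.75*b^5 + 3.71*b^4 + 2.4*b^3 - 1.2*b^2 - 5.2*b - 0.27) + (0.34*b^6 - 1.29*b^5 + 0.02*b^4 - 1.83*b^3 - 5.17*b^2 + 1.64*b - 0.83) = -1.78*b^6 + 0.46*b^5 + 3.73*b^4 + 0.57*b^3 - 6.37*b^2 - 3.56*b - 1.1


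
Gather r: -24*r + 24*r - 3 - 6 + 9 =0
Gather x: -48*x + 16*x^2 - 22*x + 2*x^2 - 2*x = 18*x^2 - 72*x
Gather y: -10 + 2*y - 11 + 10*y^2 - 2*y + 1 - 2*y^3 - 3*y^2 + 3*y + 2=-2*y^3 + 7*y^2 + 3*y - 18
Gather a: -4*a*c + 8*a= a*(8 - 4*c)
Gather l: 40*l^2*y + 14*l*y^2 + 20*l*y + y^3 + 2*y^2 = 40*l^2*y + l*(14*y^2 + 20*y) + y^3 + 2*y^2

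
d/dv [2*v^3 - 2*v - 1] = 6*v^2 - 2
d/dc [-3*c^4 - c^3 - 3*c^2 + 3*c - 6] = -12*c^3 - 3*c^2 - 6*c + 3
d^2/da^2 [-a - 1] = 0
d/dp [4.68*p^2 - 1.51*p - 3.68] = 9.36*p - 1.51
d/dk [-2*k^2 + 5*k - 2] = 5 - 4*k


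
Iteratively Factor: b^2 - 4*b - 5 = (b - 5)*(b + 1)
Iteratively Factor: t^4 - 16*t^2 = (t + 4)*(t^3 - 4*t^2) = (t - 4)*(t + 4)*(t^2) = t*(t - 4)*(t + 4)*(t)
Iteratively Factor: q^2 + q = (q + 1)*(q)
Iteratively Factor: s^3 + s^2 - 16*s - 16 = (s + 4)*(s^2 - 3*s - 4) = (s - 4)*(s + 4)*(s + 1)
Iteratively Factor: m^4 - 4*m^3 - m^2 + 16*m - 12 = (m + 2)*(m^3 - 6*m^2 + 11*m - 6) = (m - 2)*(m + 2)*(m^2 - 4*m + 3) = (m - 2)*(m - 1)*(m + 2)*(m - 3)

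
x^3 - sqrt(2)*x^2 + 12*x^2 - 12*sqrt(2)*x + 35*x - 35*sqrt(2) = (x + 5)*(x + 7)*(x - sqrt(2))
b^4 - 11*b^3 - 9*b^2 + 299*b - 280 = (b - 8)*(b - 7)*(b - 1)*(b + 5)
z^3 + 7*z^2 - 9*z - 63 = (z - 3)*(z + 3)*(z + 7)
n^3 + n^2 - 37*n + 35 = (n - 5)*(n - 1)*(n + 7)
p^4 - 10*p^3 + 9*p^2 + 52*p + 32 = (p - 8)*(p - 4)*(p + 1)^2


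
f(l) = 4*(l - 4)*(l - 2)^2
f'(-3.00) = 380.00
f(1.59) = -1.62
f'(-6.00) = 896.00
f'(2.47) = -4.87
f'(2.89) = -4.73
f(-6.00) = -2560.00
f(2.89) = -3.52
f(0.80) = -18.43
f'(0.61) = 45.43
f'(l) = 4*(l - 4)*(2*l - 4) + 4*(l - 2)^2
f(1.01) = -11.72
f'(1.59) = 8.58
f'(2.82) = -5.05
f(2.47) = -1.35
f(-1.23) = -218.26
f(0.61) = -26.20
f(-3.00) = -700.00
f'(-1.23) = 176.87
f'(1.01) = 27.60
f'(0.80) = 36.48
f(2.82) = -3.17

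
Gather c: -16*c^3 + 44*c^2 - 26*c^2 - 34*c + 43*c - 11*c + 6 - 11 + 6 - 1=-16*c^3 + 18*c^2 - 2*c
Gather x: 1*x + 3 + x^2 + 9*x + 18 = x^2 + 10*x + 21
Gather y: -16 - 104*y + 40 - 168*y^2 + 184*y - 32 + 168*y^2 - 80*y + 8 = 0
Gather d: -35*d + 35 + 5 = 40 - 35*d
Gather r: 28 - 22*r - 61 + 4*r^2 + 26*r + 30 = 4*r^2 + 4*r - 3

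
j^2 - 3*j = j*(j - 3)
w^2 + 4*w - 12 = (w - 2)*(w + 6)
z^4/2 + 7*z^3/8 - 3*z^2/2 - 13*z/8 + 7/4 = (z/2 + 1)*(z - 1)^2*(z + 7/4)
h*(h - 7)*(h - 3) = h^3 - 10*h^2 + 21*h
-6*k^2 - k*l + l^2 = (-3*k + l)*(2*k + l)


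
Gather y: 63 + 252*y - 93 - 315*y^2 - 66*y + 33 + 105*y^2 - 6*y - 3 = -210*y^2 + 180*y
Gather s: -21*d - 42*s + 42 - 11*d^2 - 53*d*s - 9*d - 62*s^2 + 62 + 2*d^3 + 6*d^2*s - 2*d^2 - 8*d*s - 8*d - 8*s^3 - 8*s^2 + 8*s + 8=2*d^3 - 13*d^2 - 38*d - 8*s^3 - 70*s^2 + s*(6*d^2 - 61*d - 34) + 112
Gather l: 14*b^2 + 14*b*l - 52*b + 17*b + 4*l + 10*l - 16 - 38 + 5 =14*b^2 - 35*b + l*(14*b + 14) - 49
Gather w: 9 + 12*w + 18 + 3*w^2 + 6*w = 3*w^2 + 18*w + 27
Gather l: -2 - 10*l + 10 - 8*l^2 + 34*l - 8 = -8*l^2 + 24*l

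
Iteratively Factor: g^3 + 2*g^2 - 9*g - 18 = (g - 3)*(g^2 + 5*g + 6) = (g - 3)*(g + 2)*(g + 3)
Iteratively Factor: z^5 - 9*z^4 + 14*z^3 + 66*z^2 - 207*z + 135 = (z + 3)*(z^4 - 12*z^3 + 50*z^2 - 84*z + 45) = (z - 3)*(z + 3)*(z^3 - 9*z^2 + 23*z - 15) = (z - 3)*(z - 1)*(z + 3)*(z^2 - 8*z + 15) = (z - 5)*(z - 3)*(z - 1)*(z + 3)*(z - 3)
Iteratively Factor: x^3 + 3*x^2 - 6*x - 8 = (x - 2)*(x^2 + 5*x + 4) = (x - 2)*(x + 1)*(x + 4)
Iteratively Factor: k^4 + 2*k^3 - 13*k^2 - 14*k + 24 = (k - 3)*(k^3 + 5*k^2 + 2*k - 8) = (k - 3)*(k + 4)*(k^2 + k - 2) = (k - 3)*(k + 2)*(k + 4)*(k - 1)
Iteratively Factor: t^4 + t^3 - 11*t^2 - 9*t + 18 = (t + 3)*(t^3 - 2*t^2 - 5*t + 6) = (t + 2)*(t + 3)*(t^2 - 4*t + 3) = (t - 3)*(t + 2)*(t + 3)*(t - 1)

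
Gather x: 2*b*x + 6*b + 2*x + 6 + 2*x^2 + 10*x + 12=6*b + 2*x^2 + x*(2*b + 12) + 18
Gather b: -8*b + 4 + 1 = 5 - 8*b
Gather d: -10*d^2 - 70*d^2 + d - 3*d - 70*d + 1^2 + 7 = -80*d^2 - 72*d + 8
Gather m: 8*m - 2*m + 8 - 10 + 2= 6*m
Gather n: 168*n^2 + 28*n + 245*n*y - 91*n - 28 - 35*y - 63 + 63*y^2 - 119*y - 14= 168*n^2 + n*(245*y - 63) + 63*y^2 - 154*y - 105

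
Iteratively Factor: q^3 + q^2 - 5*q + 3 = (q - 1)*(q^2 + 2*q - 3) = (q - 1)*(q + 3)*(q - 1)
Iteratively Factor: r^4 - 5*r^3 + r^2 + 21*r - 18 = (r - 3)*(r^3 - 2*r^2 - 5*r + 6) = (r - 3)*(r - 1)*(r^2 - r - 6) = (r - 3)*(r - 1)*(r + 2)*(r - 3)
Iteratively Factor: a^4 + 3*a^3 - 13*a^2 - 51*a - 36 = (a + 3)*(a^3 - 13*a - 12) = (a + 1)*(a + 3)*(a^2 - a - 12) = (a + 1)*(a + 3)^2*(a - 4)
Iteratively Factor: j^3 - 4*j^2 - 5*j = (j + 1)*(j^2 - 5*j) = j*(j + 1)*(j - 5)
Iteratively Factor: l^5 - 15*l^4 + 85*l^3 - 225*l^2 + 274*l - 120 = (l - 4)*(l^4 - 11*l^3 + 41*l^2 - 61*l + 30) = (l - 4)*(l - 3)*(l^3 - 8*l^2 + 17*l - 10) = (l - 4)*(l - 3)*(l - 2)*(l^2 - 6*l + 5) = (l - 4)*(l - 3)*(l - 2)*(l - 1)*(l - 5)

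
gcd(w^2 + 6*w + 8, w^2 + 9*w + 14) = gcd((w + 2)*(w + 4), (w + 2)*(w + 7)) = w + 2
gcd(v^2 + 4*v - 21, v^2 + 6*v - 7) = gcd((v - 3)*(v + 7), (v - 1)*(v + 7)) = v + 7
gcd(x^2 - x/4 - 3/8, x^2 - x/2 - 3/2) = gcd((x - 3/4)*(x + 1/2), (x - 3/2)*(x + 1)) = 1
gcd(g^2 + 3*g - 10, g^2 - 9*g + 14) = g - 2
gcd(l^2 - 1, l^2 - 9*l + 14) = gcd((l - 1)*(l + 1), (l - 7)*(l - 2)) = 1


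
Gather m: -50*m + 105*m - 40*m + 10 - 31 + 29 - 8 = 15*m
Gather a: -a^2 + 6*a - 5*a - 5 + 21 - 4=-a^2 + a + 12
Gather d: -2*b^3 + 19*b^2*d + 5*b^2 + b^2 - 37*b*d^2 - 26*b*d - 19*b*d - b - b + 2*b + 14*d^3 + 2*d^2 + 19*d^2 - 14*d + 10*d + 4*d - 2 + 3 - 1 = -2*b^3 + 6*b^2 + 14*d^3 + d^2*(21 - 37*b) + d*(19*b^2 - 45*b)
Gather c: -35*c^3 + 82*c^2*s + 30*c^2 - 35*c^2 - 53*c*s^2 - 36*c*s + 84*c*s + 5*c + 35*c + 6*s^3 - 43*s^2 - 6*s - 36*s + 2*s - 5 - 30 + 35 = -35*c^3 + c^2*(82*s - 5) + c*(-53*s^2 + 48*s + 40) + 6*s^3 - 43*s^2 - 40*s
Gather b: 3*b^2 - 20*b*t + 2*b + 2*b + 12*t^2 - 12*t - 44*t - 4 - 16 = 3*b^2 + b*(4 - 20*t) + 12*t^2 - 56*t - 20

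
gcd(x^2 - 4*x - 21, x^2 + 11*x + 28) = 1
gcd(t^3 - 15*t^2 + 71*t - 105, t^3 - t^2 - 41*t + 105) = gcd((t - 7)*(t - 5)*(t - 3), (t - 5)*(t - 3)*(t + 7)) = t^2 - 8*t + 15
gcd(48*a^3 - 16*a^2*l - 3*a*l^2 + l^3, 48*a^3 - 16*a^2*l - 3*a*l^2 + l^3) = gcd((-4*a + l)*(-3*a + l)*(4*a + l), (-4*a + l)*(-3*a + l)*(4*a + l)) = 48*a^3 - 16*a^2*l - 3*a*l^2 + l^3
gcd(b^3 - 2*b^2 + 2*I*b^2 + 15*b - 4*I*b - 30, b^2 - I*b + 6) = b - 3*I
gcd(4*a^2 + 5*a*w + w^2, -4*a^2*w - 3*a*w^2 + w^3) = a + w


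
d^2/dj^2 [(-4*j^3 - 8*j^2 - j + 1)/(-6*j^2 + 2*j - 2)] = (25*j^3 - 111*j^2 + 12*j + 11)/(27*j^6 - 27*j^5 + 36*j^4 - 19*j^3 + 12*j^2 - 3*j + 1)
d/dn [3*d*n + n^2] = 3*d + 2*n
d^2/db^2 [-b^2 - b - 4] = -2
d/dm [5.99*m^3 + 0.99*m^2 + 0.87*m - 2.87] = 17.97*m^2 + 1.98*m + 0.87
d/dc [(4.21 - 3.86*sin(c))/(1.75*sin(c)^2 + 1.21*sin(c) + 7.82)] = (6.755*sin(c)^2 - 14.735*sin(c) - 35.2793)*cos(c)/(3.0625*sin(c)^4 + 4.235*sin(c)^3 + 28.8341*sin(c)^2 + 18.9244*sin(c) + 61.1524)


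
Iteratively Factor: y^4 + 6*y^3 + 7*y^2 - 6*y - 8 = (y + 4)*(y^3 + 2*y^2 - y - 2) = (y - 1)*(y + 4)*(y^2 + 3*y + 2) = (y - 1)*(y + 2)*(y + 4)*(y + 1)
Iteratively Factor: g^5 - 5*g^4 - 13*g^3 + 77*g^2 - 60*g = (g - 5)*(g^4 - 13*g^2 + 12*g) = (g - 5)*(g - 1)*(g^3 + g^2 - 12*g) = g*(g - 5)*(g - 1)*(g^2 + g - 12) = g*(g - 5)*(g - 1)*(g + 4)*(g - 3)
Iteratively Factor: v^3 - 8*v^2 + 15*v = (v - 5)*(v^2 - 3*v) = v*(v - 5)*(v - 3)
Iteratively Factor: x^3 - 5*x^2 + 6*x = (x)*(x^2 - 5*x + 6) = x*(x - 2)*(x - 3)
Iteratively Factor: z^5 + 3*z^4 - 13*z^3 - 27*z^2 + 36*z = (z + 3)*(z^4 - 13*z^2 + 12*z) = (z - 1)*(z + 3)*(z^3 + z^2 - 12*z) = (z - 1)*(z + 3)*(z + 4)*(z^2 - 3*z) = z*(z - 1)*(z + 3)*(z + 4)*(z - 3)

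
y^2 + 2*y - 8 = (y - 2)*(y + 4)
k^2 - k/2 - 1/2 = (k - 1)*(k + 1/2)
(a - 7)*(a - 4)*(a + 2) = a^3 - 9*a^2 + 6*a + 56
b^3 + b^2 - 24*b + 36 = (b - 3)*(b - 2)*(b + 6)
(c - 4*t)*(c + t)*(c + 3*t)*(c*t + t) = c^4*t + c^3*t - 13*c^2*t^3 - 12*c*t^4 - 13*c*t^3 - 12*t^4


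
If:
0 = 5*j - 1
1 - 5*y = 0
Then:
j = 1/5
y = 1/5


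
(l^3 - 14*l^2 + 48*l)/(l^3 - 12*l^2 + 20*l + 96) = l/(l + 2)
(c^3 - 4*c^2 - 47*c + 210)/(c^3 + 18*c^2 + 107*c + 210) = (c^2 - 11*c + 30)/(c^2 + 11*c + 30)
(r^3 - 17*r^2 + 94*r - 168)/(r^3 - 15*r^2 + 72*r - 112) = (r - 6)/(r - 4)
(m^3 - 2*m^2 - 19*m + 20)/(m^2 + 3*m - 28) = (m^3 - 2*m^2 - 19*m + 20)/(m^2 + 3*m - 28)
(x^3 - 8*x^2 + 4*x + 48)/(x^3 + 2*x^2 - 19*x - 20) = (x^2 - 4*x - 12)/(x^2 + 6*x + 5)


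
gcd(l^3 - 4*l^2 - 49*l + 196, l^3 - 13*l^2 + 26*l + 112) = l - 7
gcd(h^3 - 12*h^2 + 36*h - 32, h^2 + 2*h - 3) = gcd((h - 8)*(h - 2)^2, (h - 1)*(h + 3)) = 1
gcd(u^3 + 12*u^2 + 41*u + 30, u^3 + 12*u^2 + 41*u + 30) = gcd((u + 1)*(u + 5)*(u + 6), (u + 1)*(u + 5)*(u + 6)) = u^3 + 12*u^2 + 41*u + 30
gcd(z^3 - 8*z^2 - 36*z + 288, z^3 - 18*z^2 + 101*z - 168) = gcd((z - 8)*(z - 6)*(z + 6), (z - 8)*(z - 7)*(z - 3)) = z - 8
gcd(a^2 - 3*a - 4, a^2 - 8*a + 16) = a - 4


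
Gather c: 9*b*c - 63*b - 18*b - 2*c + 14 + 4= -81*b + c*(9*b - 2) + 18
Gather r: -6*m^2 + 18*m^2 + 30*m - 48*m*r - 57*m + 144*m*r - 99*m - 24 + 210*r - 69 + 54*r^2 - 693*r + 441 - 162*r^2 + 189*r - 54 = 12*m^2 - 126*m - 108*r^2 + r*(96*m - 294) + 294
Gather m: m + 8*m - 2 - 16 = 9*m - 18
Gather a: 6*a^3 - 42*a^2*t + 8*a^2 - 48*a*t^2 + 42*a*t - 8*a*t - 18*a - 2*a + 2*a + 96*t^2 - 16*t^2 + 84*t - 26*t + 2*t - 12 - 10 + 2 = 6*a^3 + a^2*(8 - 42*t) + a*(-48*t^2 + 34*t - 18) + 80*t^2 + 60*t - 20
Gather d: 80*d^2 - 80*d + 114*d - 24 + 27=80*d^2 + 34*d + 3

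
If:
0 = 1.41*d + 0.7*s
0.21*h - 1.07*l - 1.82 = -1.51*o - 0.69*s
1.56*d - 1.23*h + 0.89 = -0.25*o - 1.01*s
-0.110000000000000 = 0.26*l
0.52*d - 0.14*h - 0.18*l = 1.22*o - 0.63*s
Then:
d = -0.53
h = 0.99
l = -0.42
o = 0.28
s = 1.08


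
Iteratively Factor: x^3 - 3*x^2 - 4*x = (x)*(x^2 - 3*x - 4) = x*(x - 4)*(x + 1)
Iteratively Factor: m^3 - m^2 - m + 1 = (m - 1)*(m^2 - 1) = (m - 1)^2*(m + 1)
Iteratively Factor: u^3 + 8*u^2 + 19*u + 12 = (u + 4)*(u^2 + 4*u + 3) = (u + 3)*(u + 4)*(u + 1)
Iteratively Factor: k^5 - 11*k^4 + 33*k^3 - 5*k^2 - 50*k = (k)*(k^4 - 11*k^3 + 33*k^2 - 5*k - 50) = k*(k - 2)*(k^3 - 9*k^2 + 15*k + 25) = k*(k - 5)*(k - 2)*(k^2 - 4*k - 5) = k*(k - 5)^2*(k - 2)*(k + 1)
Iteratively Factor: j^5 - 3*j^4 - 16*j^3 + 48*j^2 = (j)*(j^4 - 3*j^3 - 16*j^2 + 48*j) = j^2*(j^3 - 3*j^2 - 16*j + 48) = j^2*(j - 3)*(j^2 - 16) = j^2*(j - 3)*(j + 4)*(j - 4)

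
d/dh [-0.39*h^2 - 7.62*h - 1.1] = -0.78*h - 7.62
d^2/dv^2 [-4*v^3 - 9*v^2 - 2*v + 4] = -24*v - 18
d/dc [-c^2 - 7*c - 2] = -2*c - 7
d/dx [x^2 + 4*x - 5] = 2*x + 4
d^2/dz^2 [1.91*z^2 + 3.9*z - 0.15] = 3.82000000000000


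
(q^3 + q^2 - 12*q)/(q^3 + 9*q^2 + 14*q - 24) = q*(q - 3)/(q^2 + 5*q - 6)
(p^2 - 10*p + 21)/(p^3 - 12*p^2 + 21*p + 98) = (p - 3)/(p^2 - 5*p - 14)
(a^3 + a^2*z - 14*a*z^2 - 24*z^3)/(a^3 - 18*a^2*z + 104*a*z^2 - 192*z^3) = (a^2 + 5*a*z + 6*z^2)/(a^2 - 14*a*z + 48*z^2)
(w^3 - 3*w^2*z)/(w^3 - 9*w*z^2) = w/(w + 3*z)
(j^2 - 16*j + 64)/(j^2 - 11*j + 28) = (j^2 - 16*j + 64)/(j^2 - 11*j + 28)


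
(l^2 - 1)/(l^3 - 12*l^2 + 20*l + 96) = (l^2 - 1)/(l^3 - 12*l^2 + 20*l + 96)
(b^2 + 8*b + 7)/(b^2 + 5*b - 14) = (b + 1)/(b - 2)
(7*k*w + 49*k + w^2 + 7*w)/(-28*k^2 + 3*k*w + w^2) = (w + 7)/(-4*k + w)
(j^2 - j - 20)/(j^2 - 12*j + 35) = (j + 4)/(j - 7)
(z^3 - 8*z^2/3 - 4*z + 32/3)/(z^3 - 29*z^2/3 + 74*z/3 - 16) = (z^2 - 4)/(z^2 - 7*z + 6)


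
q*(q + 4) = q^2 + 4*q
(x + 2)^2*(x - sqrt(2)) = x^3 - sqrt(2)*x^2 + 4*x^2 - 4*sqrt(2)*x + 4*x - 4*sqrt(2)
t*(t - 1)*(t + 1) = t^3 - t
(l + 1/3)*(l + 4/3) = l^2 + 5*l/3 + 4/9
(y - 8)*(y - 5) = y^2 - 13*y + 40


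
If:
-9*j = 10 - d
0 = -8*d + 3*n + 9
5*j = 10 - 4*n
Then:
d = 248/101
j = -254/303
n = 1075/303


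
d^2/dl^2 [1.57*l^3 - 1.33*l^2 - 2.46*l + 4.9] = 9.42*l - 2.66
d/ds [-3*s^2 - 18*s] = -6*s - 18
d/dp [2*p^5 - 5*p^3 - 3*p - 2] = 10*p^4 - 15*p^2 - 3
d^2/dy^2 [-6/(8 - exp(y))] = 6*(exp(y) + 8)*exp(y)/(exp(y) - 8)^3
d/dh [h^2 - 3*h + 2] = 2*h - 3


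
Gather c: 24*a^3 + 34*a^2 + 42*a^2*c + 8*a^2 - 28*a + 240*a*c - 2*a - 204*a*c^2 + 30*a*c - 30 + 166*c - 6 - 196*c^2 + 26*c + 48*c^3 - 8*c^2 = 24*a^3 + 42*a^2 - 30*a + 48*c^3 + c^2*(-204*a - 204) + c*(42*a^2 + 270*a + 192) - 36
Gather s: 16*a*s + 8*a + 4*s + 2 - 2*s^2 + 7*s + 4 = 8*a - 2*s^2 + s*(16*a + 11) + 6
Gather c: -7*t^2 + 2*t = -7*t^2 + 2*t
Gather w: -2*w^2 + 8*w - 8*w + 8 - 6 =2 - 2*w^2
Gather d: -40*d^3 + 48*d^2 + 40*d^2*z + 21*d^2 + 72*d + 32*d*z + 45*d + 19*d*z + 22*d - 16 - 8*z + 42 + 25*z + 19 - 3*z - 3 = -40*d^3 + d^2*(40*z + 69) + d*(51*z + 139) + 14*z + 42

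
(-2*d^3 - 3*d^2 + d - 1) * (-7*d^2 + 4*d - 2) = 14*d^5 + 13*d^4 - 15*d^3 + 17*d^2 - 6*d + 2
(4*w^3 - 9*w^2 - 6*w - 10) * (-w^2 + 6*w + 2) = -4*w^5 + 33*w^4 - 40*w^3 - 44*w^2 - 72*w - 20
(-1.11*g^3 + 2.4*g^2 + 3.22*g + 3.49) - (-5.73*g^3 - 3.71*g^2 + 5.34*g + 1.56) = 4.62*g^3 + 6.11*g^2 - 2.12*g + 1.93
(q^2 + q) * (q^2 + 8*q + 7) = q^4 + 9*q^3 + 15*q^2 + 7*q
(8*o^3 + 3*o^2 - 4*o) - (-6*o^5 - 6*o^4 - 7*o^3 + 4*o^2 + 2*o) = 6*o^5 + 6*o^4 + 15*o^3 - o^2 - 6*o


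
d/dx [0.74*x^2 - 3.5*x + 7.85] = 1.48*x - 3.5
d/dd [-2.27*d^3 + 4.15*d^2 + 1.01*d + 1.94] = -6.81*d^2 + 8.3*d + 1.01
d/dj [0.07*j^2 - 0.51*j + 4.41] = 0.14*j - 0.51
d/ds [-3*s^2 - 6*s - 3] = -6*s - 6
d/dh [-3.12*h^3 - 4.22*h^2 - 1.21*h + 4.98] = -9.36*h^2 - 8.44*h - 1.21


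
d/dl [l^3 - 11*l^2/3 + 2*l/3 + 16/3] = 3*l^2 - 22*l/3 + 2/3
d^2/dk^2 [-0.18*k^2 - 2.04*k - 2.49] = -0.360000000000000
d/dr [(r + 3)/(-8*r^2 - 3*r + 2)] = (-8*r^2 - 3*r + (r + 3)*(16*r + 3) + 2)/(8*r^2 + 3*r - 2)^2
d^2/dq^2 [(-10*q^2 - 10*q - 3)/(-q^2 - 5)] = 2*(10*q^3 - 141*q^2 - 150*q + 235)/(q^6 + 15*q^4 + 75*q^2 + 125)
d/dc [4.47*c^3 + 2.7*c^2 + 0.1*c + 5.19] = 13.41*c^2 + 5.4*c + 0.1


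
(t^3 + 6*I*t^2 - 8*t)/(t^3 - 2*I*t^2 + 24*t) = (t + 2*I)/(t - 6*I)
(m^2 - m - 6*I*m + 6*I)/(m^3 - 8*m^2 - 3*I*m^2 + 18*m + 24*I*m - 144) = (m - 1)/(m^2 + m*(-8 + 3*I) - 24*I)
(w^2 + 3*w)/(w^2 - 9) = w/(w - 3)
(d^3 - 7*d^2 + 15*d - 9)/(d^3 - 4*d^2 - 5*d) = (-d^3 + 7*d^2 - 15*d + 9)/(d*(-d^2 + 4*d + 5))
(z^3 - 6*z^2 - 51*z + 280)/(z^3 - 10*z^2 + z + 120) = (z + 7)/(z + 3)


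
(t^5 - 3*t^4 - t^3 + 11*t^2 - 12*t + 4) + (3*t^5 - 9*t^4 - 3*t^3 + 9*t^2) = 4*t^5 - 12*t^4 - 4*t^3 + 20*t^2 - 12*t + 4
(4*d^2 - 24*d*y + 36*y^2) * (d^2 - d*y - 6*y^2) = 4*d^4 - 28*d^3*y + 36*d^2*y^2 + 108*d*y^3 - 216*y^4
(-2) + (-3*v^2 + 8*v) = -3*v^2 + 8*v - 2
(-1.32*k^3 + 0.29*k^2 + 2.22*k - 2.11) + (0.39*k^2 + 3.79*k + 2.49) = -1.32*k^3 + 0.68*k^2 + 6.01*k + 0.38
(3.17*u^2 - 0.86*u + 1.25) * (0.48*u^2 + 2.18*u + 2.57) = 1.5216*u^4 + 6.4978*u^3 + 6.8721*u^2 + 0.5148*u + 3.2125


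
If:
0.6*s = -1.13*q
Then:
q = -0.530973451327434*s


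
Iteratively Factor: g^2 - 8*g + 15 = (g - 5)*(g - 3)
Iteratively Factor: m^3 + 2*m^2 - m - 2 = (m - 1)*(m^2 + 3*m + 2) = (m - 1)*(m + 1)*(m + 2)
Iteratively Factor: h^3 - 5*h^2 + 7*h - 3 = (h - 3)*(h^2 - 2*h + 1) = (h - 3)*(h - 1)*(h - 1)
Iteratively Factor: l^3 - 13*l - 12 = (l - 4)*(l^2 + 4*l + 3) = (l - 4)*(l + 3)*(l + 1)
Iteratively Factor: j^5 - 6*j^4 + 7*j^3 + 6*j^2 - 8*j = (j)*(j^4 - 6*j^3 + 7*j^2 + 6*j - 8) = j*(j - 2)*(j^3 - 4*j^2 - j + 4) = j*(j - 4)*(j - 2)*(j^2 - 1) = j*(j - 4)*(j - 2)*(j + 1)*(j - 1)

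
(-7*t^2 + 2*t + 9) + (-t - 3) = -7*t^2 + t + 6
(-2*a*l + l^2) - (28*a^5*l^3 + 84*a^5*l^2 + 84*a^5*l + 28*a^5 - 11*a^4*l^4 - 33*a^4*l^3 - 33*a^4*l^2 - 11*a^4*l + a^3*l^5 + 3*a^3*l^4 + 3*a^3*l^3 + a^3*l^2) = -28*a^5*l^3 - 84*a^5*l^2 - 84*a^5*l - 28*a^5 + 11*a^4*l^4 + 33*a^4*l^3 + 33*a^4*l^2 + 11*a^4*l - a^3*l^5 - 3*a^3*l^4 - 3*a^3*l^3 - a^3*l^2 - 2*a*l + l^2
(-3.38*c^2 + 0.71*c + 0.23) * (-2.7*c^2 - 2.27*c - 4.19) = 9.126*c^4 + 5.7556*c^3 + 11.9295*c^2 - 3.497*c - 0.9637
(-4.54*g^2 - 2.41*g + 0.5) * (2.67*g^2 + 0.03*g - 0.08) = -12.1218*g^4 - 6.5709*g^3 + 1.6259*g^2 + 0.2078*g - 0.04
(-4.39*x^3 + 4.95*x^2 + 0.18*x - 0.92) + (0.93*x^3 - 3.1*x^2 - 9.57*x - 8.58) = -3.46*x^3 + 1.85*x^2 - 9.39*x - 9.5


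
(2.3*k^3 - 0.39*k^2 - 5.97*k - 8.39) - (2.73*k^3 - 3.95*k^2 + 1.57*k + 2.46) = -0.43*k^3 + 3.56*k^2 - 7.54*k - 10.85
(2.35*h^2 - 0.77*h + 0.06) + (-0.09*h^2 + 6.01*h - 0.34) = 2.26*h^2 + 5.24*h - 0.28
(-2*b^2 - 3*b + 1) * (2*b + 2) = -4*b^3 - 10*b^2 - 4*b + 2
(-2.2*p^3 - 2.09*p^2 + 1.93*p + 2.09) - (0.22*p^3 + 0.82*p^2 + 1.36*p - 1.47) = -2.42*p^3 - 2.91*p^2 + 0.57*p + 3.56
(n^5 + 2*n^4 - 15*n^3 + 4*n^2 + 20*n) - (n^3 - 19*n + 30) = n^5 + 2*n^4 - 16*n^3 + 4*n^2 + 39*n - 30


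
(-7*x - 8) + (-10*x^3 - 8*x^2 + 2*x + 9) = -10*x^3 - 8*x^2 - 5*x + 1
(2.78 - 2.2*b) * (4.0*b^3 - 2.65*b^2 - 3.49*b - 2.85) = -8.8*b^4 + 16.95*b^3 + 0.311000000000002*b^2 - 3.4322*b - 7.923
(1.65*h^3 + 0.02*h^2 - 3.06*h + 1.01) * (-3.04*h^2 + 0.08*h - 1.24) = -5.016*h^5 + 0.0712*h^4 + 7.258*h^3 - 3.34*h^2 + 3.8752*h - 1.2524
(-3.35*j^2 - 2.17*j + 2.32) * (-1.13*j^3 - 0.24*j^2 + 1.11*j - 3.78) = 3.7855*j^5 + 3.2561*j^4 - 5.8193*j^3 + 9.6975*j^2 + 10.7778*j - 8.7696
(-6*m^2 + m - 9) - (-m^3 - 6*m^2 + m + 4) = m^3 - 13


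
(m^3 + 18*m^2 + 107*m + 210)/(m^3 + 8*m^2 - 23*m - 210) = (m + 5)/(m - 5)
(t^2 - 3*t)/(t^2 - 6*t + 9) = t/(t - 3)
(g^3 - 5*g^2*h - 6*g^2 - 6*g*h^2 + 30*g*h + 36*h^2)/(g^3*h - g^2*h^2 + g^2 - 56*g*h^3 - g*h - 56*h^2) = (-g^3 + 5*g^2*h + 6*g^2 + 6*g*h^2 - 30*g*h - 36*h^2)/(-g^3*h + g^2*h^2 - g^2 + 56*g*h^3 + g*h + 56*h^2)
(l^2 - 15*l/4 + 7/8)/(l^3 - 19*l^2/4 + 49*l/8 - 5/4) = (2*l - 7)/(2*l^2 - 9*l + 10)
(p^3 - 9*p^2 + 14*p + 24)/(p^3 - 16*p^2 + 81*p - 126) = (p^2 - 3*p - 4)/(p^2 - 10*p + 21)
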